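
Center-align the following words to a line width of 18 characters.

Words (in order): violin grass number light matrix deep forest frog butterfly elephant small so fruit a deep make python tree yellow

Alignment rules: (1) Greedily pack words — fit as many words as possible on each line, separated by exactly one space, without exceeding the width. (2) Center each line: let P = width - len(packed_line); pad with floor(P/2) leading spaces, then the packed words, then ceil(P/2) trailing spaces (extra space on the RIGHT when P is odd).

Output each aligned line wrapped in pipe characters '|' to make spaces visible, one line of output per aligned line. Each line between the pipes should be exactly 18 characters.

Line 1: ['violin', 'grass'] (min_width=12, slack=6)
Line 2: ['number', 'light'] (min_width=12, slack=6)
Line 3: ['matrix', 'deep', 'forest'] (min_width=18, slack=0)
Line 4: ['frog', 'butterfly'] (min_width=14, slack=4)
Line 5: ['elephant', 'small', 'so'] (min_width=17, slack=1)
Line 6: ['fruit', 'a', 'deep', 'make'] (min_width=17, slack=1)
Line 7: ['python', 'tree', 'yellow'] (min_width=18, slack=0)

Answer: |   violin grass   |
|   number light   |
|matrix deep forest|
|  frog butterfly  |
|elephant small so |
|fruit a deep make |
|python tree yellow|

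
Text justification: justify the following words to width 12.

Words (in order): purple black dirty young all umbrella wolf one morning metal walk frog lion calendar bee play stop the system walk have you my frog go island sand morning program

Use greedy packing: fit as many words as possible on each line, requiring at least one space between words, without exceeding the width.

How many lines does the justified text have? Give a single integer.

Line 1: ['purple', 'black'] (min_width=12, slack=0)
Line 2: ['dirty', 'young'] (min_width=11, slack=1)
Line 3: ['all', 'umbrella'] (min_width=12, slack=0)
Line 4: ['wolf', 'one'] (min_width=8, slack=4)
Line 5: ['morning'] (min_width=7, slack=5)
Line 6: ['metal', 'walk'] (min_width=10, slack=2)
Line 7: ['frog', 'lion'] (min_width=9, slack=3)
Line 8: ['calendar', 'bee'] (min_width=12, slack=0)
Line 9: ['play', 'stop'] (min_width=9, slack=3)
Line 10: ['the', 'system'] (min_width=10, slack=2)
Line 11: ['walk', 'have'] (min_width=9, slack=3)
Line 12: ['you', 'my', 'frog'] (min_width=11, slack=1)
Line 13: ['go', 'island'] (min_width=9, slack=3)
Line 14: ['sand', 'morning'] (min_width=12, slack=0)
Line 15: ['program'] (min_width=7, slack=5)
Total lines: 15

Answer: 15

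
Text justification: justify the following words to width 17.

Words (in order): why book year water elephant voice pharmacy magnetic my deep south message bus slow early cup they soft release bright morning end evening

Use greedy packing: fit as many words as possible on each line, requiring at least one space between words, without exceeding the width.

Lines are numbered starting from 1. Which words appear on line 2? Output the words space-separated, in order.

Line 1: ['why', 'book', 'year'] (min_width=13, slack=4)
Line 2: ['water', 'elephant'] (min_width=14, slack=3)
Line 3: ['voice', 'pharmacy'] (min_width=14, slack=3)
Line 4: ['magnetic', 'my', 'deep'] (min_width=16, slack=1)
Line 5: ['south', 'message', 'bus'] (min_width=17, slack=0)
Line 6: ['slow', 'early', 'cup'] (min_width=14, slack=3)
Line 7: ['they', 'soft', 'release'] (min_width=17, slack=0)
Line 8: ['bright', 'morning'] (min_width=14, slack=3)
Line 9: ['end', 'evening'] (min_width=11, slack=6)

Answer: water elephant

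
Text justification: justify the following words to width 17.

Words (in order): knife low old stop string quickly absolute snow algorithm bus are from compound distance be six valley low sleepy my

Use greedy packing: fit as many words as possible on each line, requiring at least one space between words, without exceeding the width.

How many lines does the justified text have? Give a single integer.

Line 1: ['knife', 'low', 'old'] (min_width=13, slack=4)
Line 2: ['stop', 'string'] (min_width=11, slack=6)
Line 3: ['quickly', 'absolute'] (min_width=16, slack=1)
Line 4: ['snow', 'algorithm'] (min_width=14, slack=3)
Line 5: ['bus', 'are', 'from'] (min_width=12, slack=5)
Line 6: ['compound', 'distance'] (min_width=17, slack=0)
Line 7: ['be', 'six', 'valley', 'low'] (min_width=17, slack=0)
Line 8: ['sleepy', 'my'] (min_width=9, slack=8)
Total lines: 8

Answer: 8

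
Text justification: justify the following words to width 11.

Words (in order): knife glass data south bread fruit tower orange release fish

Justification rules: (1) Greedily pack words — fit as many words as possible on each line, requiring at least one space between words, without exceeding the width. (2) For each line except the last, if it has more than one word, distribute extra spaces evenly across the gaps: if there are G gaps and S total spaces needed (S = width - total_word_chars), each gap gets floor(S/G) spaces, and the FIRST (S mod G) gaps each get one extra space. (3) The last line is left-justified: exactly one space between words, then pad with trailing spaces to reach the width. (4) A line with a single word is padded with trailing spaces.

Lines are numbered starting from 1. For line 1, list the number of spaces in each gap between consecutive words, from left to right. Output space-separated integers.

Answer: 1

Derivation:
Line 1: ['knife', 'glass'] (min_width=11, slack=0)
Line 2: ['data', 'south'] (min_width=10, slack=1)
Line 3: ['bread', 'fruit'] (min_width=11, slack=0)
Line 4: ['tower'] (min_width=5, slack=6)
Line 5: ['orange'] (min_width=6, slack=5)
Line 6: ['release'] (min_width=7, slack=4)
Line 7: ['fish'] (min_width=4, slack=7)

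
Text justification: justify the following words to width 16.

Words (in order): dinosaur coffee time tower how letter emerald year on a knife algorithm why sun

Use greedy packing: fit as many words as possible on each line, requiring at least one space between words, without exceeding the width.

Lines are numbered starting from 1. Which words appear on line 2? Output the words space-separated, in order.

Line 1: ['dinosaur', 'coffee'] (min_width=15, slack=1)
Line 2: ['time', 'tower', 'how'] (min_width=14, slack=2)
Line 3: ['letter', 'emerald'] (min_width=14, slack=2)
Line 4: ['year', 'on', 'a', 'knife'] (min_width=15, slack=1)
Line 5: ['algorithm', 'why'] (min_width=13, slack=3)
Line 6: ['sun'] (min_width=3, slack=13)

Answer: time tower how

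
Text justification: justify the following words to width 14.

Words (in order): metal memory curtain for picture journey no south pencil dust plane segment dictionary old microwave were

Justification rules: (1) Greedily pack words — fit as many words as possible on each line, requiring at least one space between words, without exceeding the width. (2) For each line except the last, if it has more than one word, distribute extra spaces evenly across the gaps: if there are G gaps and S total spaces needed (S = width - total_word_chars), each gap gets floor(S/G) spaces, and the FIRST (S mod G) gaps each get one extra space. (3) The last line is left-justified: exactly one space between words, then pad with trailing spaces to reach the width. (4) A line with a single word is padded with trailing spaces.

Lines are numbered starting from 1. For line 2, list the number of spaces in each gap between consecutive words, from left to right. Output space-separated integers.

Answer: 4

Derivation:
Line 1: ['metal', 'memory'] (min_width=12, slack=2)
Line 2: ['curtain', 'for'] (min_width=11, slack=3)
Line 3: ['picture'] (min_width=7, slack=7)
Line 4: ['journey', 'no'] (min_width=10, slack=4)
Line 5: ['south', 'pencil'] (min_width=12, slack=2)
Line 6: ['dust', 'plane'] (min_width=10, slack=4)
Line 7: ['segment'] (min_width=7, slack=7)
Line 8: ['dictionary', 'old'] (min_width=14, slack=0)
Line 9: ['microwave', 'were'] (min_width=14, slack=0)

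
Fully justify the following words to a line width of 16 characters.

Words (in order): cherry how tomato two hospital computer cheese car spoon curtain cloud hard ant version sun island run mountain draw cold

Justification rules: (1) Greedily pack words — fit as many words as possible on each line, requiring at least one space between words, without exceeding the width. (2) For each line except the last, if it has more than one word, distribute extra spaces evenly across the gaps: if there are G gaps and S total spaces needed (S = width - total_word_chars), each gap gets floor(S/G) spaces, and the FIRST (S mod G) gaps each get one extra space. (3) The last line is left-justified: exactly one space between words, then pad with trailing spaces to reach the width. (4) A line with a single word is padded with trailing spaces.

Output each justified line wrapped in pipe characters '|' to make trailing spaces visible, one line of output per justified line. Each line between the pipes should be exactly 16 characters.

Line 1: ['cherry', 'how'] (min_width=10, slack=6)
Line 2: ['tomato', 'two'] (min_width=10, slack=6)
Line 3: ['hospital'] (min_width=8, slack=8)
Line 4: ['computer', 'cheese'] (min_width=15, slack=1)
Line 5: ['car', 'spoon'] (min_width=9, slack=7)
Line 6: ['curtain', 'cloud'] (min_width=13, slack=3)
Line 7: ['hard', 'ant', 'version'] (min_width=16, slack=0)
Line 8: ['sun', 'island', 'run'] (min_width=14, slack=2)
Line 9: ['mountain', 'draw'] (min_width=13, slack=3)
Line 10: ['cold'] (min_width=4, slack=12)

Answer: |cherry       how|
|tomato       two|
|hospital        |
|computer  cheese|
|car        spoon|
|curtain    cloud|
|hard ant version|
|sun  island  run|
|mountain    draw|
|cold            |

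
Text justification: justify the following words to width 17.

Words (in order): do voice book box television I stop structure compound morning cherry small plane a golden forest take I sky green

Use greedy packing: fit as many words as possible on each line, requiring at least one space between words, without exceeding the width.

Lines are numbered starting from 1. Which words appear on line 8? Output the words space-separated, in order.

Line 1: ['do', 'voice', 'book', 'box'] (min_width=17, slack=0)
Line 2: ['television', 'I', 'stop'] (min_width=17, slack=0)
Line 3: ['structure'] (min_width=9, slack=8)
Line 4: ['compound', 'morning'] (min_width=16, slack=1)
Line 5: ['cherry', 'small'] (min_width=12, slack=5)
Line 6: ['plane', 'a', 'golden'] (min_width=14, slack=3)
Line 7: ['forest', 'take', 'I', 'sky'] (min_width=17, slack=0)
Line 8: ['green'] (min_width=5, slack=12)

Answer: green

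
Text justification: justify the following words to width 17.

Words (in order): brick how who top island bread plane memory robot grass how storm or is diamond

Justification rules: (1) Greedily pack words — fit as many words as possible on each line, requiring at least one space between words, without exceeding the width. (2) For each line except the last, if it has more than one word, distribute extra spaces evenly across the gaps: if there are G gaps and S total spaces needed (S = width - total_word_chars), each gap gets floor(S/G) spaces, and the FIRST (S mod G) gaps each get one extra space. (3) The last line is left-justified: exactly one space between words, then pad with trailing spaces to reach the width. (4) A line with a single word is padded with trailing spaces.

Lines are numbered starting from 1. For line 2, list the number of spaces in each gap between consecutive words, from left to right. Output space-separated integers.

Line 1: ['brick', 'how', 'who', 'top'] (min_width=17, slack=0)
Line 2: ['island', 'bread'] (min_width=12, slack=5)
Line 3: ['plane', 'memory'] (min_width=12, slack=5)
Line 4: ['robot', 'grass', 'how'] (min_width=15, slack=2)
Line 5: ['storm', 'or', 'is'] (min_width=11, slack=6)
Line 6: ['diamond'] (min_width=7, slack=10)

Answer: 6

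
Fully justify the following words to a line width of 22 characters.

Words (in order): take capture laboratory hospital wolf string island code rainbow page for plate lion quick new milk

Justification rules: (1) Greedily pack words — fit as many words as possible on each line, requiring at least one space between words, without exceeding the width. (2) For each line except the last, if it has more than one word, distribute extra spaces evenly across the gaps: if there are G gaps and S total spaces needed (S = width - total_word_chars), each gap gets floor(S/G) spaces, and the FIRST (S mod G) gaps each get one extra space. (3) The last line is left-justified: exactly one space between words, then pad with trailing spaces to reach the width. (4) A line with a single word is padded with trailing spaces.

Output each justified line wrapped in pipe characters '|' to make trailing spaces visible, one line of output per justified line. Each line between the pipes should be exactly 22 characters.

Line 1: ['take', 'capture'] (min_width=12, slack=10)
Line 2: ['laboratory', 'hospital'] (min_width=19, slack=3)
Line 3: ['wolf', 'string', 'island'] (min_width=18, slack=4)
Line 4: ['code', 'rainbow', 'page', 'for'] (min_width=21, slack=1)
Line 5: ['plate', 'lion', 'quick', 'new'] (min_width=20, slack=2)
Line 6: ['milk'] (min_width=4, slack=18)

Answer: |take           capture|
|laboratory    hospital|
|wolf   string   island|
|code  rainbow page for|
|plate  lion  quick new|
|milk                  |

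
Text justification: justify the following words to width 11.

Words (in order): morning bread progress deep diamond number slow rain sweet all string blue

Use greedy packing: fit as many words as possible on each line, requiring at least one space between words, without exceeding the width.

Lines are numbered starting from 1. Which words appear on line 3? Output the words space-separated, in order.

Line 1: ['morning'] (min_width=7, slack=4)
Line 2: ['bread'] (min_width=5, slack=6)
Line 3: ['progress'] (min_width=8, slack=3)
Line 4: ['deep'] (min_width=4, slack=7)
Line 5: ['diamond'] (min_width=7, slack=4)
Line 6: ['number', 'slow'] (min_width=11, slack=0)
Line 7: ['rain', 'sweet'] (min_width=10, slack=1)
Line 8: ['all', 'string'] (min_width=10, slack=1)
Line 9: ['blue'] (min_width=4, slack=7)

Answer: progress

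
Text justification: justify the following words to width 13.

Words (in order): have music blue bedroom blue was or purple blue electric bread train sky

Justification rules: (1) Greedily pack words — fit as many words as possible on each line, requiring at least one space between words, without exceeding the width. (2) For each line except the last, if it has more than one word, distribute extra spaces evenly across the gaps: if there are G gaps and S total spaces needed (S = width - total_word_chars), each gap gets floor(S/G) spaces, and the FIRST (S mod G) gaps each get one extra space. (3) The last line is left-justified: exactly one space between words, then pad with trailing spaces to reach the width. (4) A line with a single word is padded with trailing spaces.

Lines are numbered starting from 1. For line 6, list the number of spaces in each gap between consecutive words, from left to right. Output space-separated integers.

Line 1: ['have', 'music'] (min_width=10, slack=3)
Line 2: ['blue', 'bedroom'] (min_width=12, slack=1)
Line 3: ['blue', 'was', 'or'] (min_width=11, slack=2)
Line 4: ['purple', 'blue'] (min_width=11, slack=2)
Line 5: ['electric'] (min_width=8, slack=5)
Line 6: ['bread', 'train'] (min_width=11, slack=2)
Line 7: ['sky'] (min_width=3, slack=10)

Answer: 3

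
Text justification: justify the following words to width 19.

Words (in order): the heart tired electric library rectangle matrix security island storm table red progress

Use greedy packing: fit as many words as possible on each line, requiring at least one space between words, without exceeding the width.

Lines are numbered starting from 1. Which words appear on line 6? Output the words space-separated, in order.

Answer: progress

Derivation:
Line 1: ['the', 'heart', 'tired'] (min_width=15, slack=4)
Line 2: ['electric', 'library'] (min_width=16, slack=3)
Line 3: ['rectangle', 'matrix'] (min_width=16, slack=3)
Line 4: ['security', 'island'] (min_width=15, slack=4)
Line 5: ['storm', 'table', 'red'] (min_width=15, slack=4)
Line 6: ['progress'] (min_width=8, slack=11)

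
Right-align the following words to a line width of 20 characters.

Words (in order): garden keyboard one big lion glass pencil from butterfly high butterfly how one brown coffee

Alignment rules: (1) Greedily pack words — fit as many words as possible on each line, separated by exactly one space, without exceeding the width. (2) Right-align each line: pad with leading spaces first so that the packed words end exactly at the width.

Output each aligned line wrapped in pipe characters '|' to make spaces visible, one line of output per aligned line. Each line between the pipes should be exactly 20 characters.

Answer: | garden keyboard one|
|      big lion glass|
|         pencil from|
|      butterfly high|
|   butterfly how one|
|        brown coffee|

Derivation:
Line 1: ['garden', 'keyboard', 'one'] (min_width=19, slack=1)
Line 2: ['big', 'lion', 'glass'] (min_width=14, slack=6)
Line 3: ['pencil', 'from'] (min_width=11, slack=9)
Line 4: ['butterfly', 'high'] (min_width=14, slack=6)
Line 5: ['butterfly', 'how', 'one'] (min_width=17, slack=3)
Line 6: ['brown', 'coffee'] (min_width=12, slack=8)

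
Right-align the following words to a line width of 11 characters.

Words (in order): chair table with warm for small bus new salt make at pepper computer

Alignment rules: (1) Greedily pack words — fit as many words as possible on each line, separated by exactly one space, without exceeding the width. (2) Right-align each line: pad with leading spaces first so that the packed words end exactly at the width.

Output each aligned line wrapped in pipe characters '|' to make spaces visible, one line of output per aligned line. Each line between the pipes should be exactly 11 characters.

Answer: |chair table|
|  with warm|
|  for small|
|    bus new|
|  salt make|
|  at pepper|
|   computer|

Derivation:
Line 1: ['chair', 'table'] (min_width=11, slack=0)
Line 2: ['with', 'warm'] (min_width=9, slack=2)
Line 3: ['for', 'small'] (min_width=9, slack=2)
Line 4: ['bus', 'new'] (min_width=7, slack=4)
Line 5: ['salt', 'make'] (min_width=9, slack=2)
Line 6: ['at', 'pepper'] (min_width=9, slack=2)
Line 7: ['computer'] (min_width=8, slack=3)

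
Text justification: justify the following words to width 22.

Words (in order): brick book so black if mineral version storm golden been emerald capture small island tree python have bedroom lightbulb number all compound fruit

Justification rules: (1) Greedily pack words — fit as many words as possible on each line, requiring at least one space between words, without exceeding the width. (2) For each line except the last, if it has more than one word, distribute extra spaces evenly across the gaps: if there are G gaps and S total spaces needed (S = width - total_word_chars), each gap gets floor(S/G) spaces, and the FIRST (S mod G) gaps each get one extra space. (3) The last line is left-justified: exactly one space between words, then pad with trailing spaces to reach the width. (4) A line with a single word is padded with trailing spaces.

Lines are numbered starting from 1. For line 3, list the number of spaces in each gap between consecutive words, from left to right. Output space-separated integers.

Line 1: ['brick', 'book', 'so', 'black', 'if'] (min_width=22, slack=0)
Line 2: ['mineral', 'version', 'storm'] (min_width=21, slack=1)
Line 3: ['golden', 'been', 'emerald'] (min_width=19, slack=3)
Line 4: ['capture', 'small', 'island'] (min_width=20, slack=2)
Line 5: ['tree', 'python', 'have'] (min_width=16, slack=6)
Line 6: ['bedroom', 'lightbulb'] (min_width=17, slack=5)
Line 7: ['number', 'all', 'compound'] (min_width=19, slack=3)
Line 8: ['fruit'] (min_width=5, slack=17)

Answer: 3 2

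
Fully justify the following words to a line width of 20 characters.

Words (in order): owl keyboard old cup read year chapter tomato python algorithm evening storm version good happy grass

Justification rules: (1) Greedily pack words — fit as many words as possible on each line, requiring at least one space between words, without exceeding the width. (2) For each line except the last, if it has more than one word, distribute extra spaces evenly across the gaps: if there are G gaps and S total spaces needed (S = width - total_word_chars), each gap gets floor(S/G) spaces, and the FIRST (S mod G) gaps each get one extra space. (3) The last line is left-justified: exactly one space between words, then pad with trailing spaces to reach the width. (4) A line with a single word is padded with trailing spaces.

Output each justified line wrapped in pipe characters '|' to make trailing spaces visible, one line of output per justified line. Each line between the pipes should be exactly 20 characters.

Answer: |owl keyboard old cup|
|read   year  chapter|
|tomato        python|
|algorithm    evening|
|storm  version  good|
|happy grass         |

Derivation:
Line 1: ['owl', 'keyboard', 'old', 'cup'] (min_width=20, slack=0)
Line 2: ['read', 'year', 'chapter'] (min_width=17, slack=3)
Line 3: ['tomato', 'python'] (min_width=13, slack=7)
Line 4: ['algorithm', 'evening'] (min_width=17, slack=3)
Line 5: ['storm', 'version', 'good'] (min_width=18, slack=2)
Line 6: ['happy', 'grass'] (min_width=11, slack=9)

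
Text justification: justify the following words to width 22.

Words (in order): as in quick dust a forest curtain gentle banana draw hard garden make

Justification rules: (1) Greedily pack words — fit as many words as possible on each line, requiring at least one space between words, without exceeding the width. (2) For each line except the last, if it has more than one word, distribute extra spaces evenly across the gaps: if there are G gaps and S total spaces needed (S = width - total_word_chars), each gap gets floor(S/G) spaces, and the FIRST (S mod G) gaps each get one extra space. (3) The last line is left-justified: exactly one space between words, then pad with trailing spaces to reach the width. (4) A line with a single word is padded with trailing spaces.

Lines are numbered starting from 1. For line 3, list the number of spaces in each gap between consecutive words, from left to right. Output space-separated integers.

Answer: 4 4

Derivation:
Line 1: ['as', 'in', 'quick', 'dust', 'a'] (min_width=18, slack=4)
Line 2: ['forest', 'curtain', 'gentle'] (min_width=21, slack=1)
Line 3: ['banana', 'draw', 'hard'] (min_width=16, slack=6)
Line 4: ['garden', 'make'] (min_width=11, slack=11)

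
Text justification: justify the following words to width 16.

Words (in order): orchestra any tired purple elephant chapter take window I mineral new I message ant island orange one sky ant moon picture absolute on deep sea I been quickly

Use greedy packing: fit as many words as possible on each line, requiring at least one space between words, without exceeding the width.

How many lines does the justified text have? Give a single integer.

Answer: 11

Derivation:
Line 1: ['orchestra', 'any'] (min_width=13, slack=3)
Line 2: ['tired', 'purple'] (min_width=12, slack=4)
Line 3: ['elephant', 'chapter'] (min_width=16, slack=0)
Line 4: ['take', 'window', 'I'] (min_width=13, slack=3)
Line 5: ['mineral', 'new', 'I'] (min_width=13, slack=3)
Line 6: ['message', 'ant'] (min_width=11, slack=5)
Line 7: ['island', 'orange'] (min_width=13, slack=3)
Line 8: ['one', 'sky', 'ant', 'moon'] (min_width=16, slack=0)
Line 9: ['picture', 'absolute'] (min_width=16, slack=0)
Line 10: ['on', 'deep', 'sea', 'I'] (min_width=13, slack=3)
Line 11: ['been', 'quickly'] (min_width=12, slack=4)
Total lines: 11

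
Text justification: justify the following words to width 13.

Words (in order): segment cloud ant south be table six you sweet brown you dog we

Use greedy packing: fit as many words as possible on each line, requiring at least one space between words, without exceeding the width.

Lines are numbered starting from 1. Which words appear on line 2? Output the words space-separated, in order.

Line 1: ['segment', 'cloud'] (min_width=13, slack=0)
Line 2: ['ant', 'south', 'be'] (min_width=12, slack=1)
Line 3: ['table', 'six', 'you'] (min_width=13, slack=0)
Line 4: ['sweet', 'brown'] (min_width=11, slack=2)
Line 5: ['you', 'dog', 'we'] (min_width=10, slack=3)

Answer: ant south be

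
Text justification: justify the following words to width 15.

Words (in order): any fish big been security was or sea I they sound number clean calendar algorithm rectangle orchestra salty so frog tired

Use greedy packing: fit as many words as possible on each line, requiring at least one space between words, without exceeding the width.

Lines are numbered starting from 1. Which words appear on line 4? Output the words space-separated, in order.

Line 1: ['any', 'fish', 'big'] (min_width=12, slack=3)
Line 2: ['been', 'security'] (min_width=13, slack=2)
Line 3: ['was', 'or', 'sea', 'I'] (min_width=12, slack=3)
Line 4: ['they', 'sound'] (min_width=10, slack=5)
Line 5: ['number', 'clean'] (min_width=12, slack=3)
Line 6: ['calendar'] (min_width=8, slack=7)
Line 7: ['algorithm'] (min_width=9, slack=6)
Line 8: ['rectangle'] (min_width=9, slack=6)
Line 9: ['orchestra', 'salty'] (min_width=15, slack=0)
Line 10: ['so', 'frog', 'tired'] (min_width=13, slack=2)

Answer: they sound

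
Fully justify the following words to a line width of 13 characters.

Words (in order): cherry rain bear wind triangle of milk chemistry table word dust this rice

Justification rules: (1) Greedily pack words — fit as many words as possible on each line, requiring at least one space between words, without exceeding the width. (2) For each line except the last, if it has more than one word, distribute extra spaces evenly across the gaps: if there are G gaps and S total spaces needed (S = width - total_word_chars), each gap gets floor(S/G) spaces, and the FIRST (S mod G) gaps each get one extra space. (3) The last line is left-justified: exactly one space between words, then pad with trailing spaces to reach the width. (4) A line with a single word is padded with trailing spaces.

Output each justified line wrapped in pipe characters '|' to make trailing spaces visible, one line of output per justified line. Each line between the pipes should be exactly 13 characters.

Line 1: ['cherry', 'rain'] (min_width=11, slack=2)
Line 2: ['bear', 'wind'] (min_width=9, slack=4)
Line 3: ['triangle', 'of'] (min_width=11, slack=2)
Line 4: ['milk'] (min_width=4, slack=9)
Line 5: ['chemistry'] (min_width=9, slack=4)
Line 6: ['table', 'word'] (min_width=10, slack=3)
Line 7: ['dust', 'this'] (min_width=9, slack=4)
Line 8: ['rice'] (min_width=4, slack=9)

Answer: |cherry   rain|
|bear     wind|
|triangle   of|
|milk         |
|chemistry    |
|table    word|
|dust     this|
|rice         |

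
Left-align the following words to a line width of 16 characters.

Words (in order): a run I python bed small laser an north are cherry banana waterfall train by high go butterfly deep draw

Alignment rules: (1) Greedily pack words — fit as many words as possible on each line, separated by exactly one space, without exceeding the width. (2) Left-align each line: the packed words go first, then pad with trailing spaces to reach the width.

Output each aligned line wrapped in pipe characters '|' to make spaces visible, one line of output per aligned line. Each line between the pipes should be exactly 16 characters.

Answer: |a run I python  |
|bed small laser |
|an north are    |
|cherry banana   |
|waterfall train |
|by high go      |
|butterfly deep  |
|draw            |

Derivation:
Line 1: ['a', 'run', 'I', 'python'] (min_width=14, slack=2)
Line 2: ['bed', 'small', 'laser'] (min_width=15, slack=1)
Line 3: ['an', 'north', 'are'] (min_width=12, slack=4)
Line 4: ['cherry', 'banana'] (min_width=13, slack=3)
Line 5: ['waterfall', 'train'] (min_width=15, slack=1)
Line 6: ['by', 'high', 'go'] (min_width=10, slack=6)
Line 7: ['butterfly', 'deep'] (min_width=14, slack=2)
Line 8: ['draw'] (min_width=4, slack=12)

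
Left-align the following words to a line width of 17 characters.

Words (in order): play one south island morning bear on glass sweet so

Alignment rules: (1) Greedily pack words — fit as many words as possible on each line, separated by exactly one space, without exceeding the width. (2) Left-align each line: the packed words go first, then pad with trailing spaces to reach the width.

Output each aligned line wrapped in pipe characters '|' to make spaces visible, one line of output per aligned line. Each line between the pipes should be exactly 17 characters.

Line 1: ['play', 'one', 'south'] (min_width=14, slack=3)
Line 2: ['island', 'morning'] (min_width=14, slack=3)
Line 3: ['bear', 'on', 'glass'] (min_width=13, slack=4)
Line 4: ['sweet', 'so'] (min_width=8, slack=9)

Answer: |play one south   |
|island morning   |
|bear on glass    |
|sweet so         |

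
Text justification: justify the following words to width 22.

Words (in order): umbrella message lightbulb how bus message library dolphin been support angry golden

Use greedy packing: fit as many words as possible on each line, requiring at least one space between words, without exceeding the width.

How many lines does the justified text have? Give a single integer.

Line 1: ['umbrella', 'message'] (min_width=16, slack=6)
Line 2: ['lightbulb', 'how', 'bus'] (min_width=17, slack=5)
Line 3: ['message', 'library'] (min_width=15, slack=7)
Line 4: ['dolphin', 'been', 'support'] (min_width=20, slack=2)
Line 5: ['angry', 'golden'] (min_width=12, slack=10)
Total lines: 5

Answer: 5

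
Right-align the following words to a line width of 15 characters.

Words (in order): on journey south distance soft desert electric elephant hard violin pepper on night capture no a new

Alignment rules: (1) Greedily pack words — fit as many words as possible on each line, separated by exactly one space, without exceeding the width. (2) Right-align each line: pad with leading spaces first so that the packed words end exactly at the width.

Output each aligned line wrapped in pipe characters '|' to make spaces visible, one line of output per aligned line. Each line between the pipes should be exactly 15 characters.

Answer: |     on journey|
| south distance|
|    soft desert|
|       electric|
|  elephant hard|
|  violin pepper|
|       on night|
|   capture no a|
|            new|

Derivation:
Line 1: ['on', 'journey'] (min_width=10, slack=5)
Line 2: ['south', 'distance'] (min_width=14, slack=1)
Line 3: ['soft', 'desert'] (min_width=11, slack=4)
Line 4: ['electric'] (min_width=8, slack=7)
Line 5: ['elephant', 'hard'] (min_width=13, slack=2)
Line 6: ['violin', 'pepper'] (min_width=13, slack=2)
Line 7: ['on', 'night'] (min_width=8, slack=7)
Line 8: ['capture', 'no', 'a'] (min_width=12, slack=3)
Line 9: ['new'] (min_width=3, slack=12)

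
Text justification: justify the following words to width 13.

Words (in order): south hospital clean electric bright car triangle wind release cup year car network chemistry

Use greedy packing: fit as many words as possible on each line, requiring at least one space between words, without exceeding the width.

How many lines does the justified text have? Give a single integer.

Line 1: ['south'] (min_width=5, slack=8)
Line 2: ['hospital'] (min_width=8, slack=5)
Line 3: ['clean'] (min_width=5, slack=8)
Line 4: ['electric'] (min_width=8, slack=5)
Line 5: ['bright', 'car'] (min_width=10, slack=3)
Line 6: ['triangle', 'wind'] (min_width=13, slack=0)
Line 7: ['release', 'cup'] (min_width=11, slack=2)
Line 8: ['year', 'car'] (min_width=8, slack=5)
Line 9: ['network'] (min_width=7, slack=6)
Line 10: ['chemistry'] (min_width=9, slack=4)
Total lines: 10

Answer: 10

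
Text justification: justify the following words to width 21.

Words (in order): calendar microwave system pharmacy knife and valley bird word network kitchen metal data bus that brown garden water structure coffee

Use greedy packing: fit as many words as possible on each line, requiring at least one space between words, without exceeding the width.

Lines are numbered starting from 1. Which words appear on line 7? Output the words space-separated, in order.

Answer: structure coffee

Derivation:
Line 1: ['calendar', 'microwave'] (min_width=18, slack=3)
Line 2: ['system', 'pharmacy', 'knife'] (min_width=21, slack=0)
Line 3: ['and', 'valley', 'bird', 'word'] (min_width=20, slack=1)
Line 4: ['network', 'kitchen', 'metal'] (min_width=21, slack=0)
Line 5: ['data', 'bus', 'that', 'brown'] (min_width=19, slack=2)
Line 6: ['garden', 'water'] (min_width=12, slack=9)
Line 7: ['structure', 'coffee'] (min_width=16, slack=5)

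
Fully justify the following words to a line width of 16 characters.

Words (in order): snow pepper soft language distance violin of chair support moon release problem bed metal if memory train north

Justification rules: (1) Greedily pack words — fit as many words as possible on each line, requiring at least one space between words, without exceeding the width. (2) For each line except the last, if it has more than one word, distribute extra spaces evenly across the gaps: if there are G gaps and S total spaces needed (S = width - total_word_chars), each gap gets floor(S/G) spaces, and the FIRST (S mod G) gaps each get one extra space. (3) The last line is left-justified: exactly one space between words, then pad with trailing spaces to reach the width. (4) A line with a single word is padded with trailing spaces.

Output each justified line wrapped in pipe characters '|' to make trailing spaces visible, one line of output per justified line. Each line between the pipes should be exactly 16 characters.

Line 1: ['snow', 'pepper', 'soft'] (min_width=16, slack=0)
Line 2: ['language'] (min_width=8, slack=8)
Line 3: ['distance', 'violin'] (min_width=15, slack=1)
Line 4: ['of', 'chair', 'support'] (min_width=16, slack=0)
Line 5: ['moon', 'release'] (min_width=12, slack=4)
Line 6: ['problem', 'bed'] (min_width=11, slack=5)
Line 7: ['metal', 'if', 'memory'] (min_width=15, slack=1)
Line 8: ['train', 'north'] (min_width=11, slack=5)

Answer: |snow pepper soft|
|language        |
|distance  violin|
|of chair support|
|moon     release|
|problem      bed|
|metal  if memory|
|train north     |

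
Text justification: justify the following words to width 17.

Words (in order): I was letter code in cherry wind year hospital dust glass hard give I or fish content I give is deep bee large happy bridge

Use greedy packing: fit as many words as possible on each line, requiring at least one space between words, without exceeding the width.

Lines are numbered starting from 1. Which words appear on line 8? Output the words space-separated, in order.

Answer: happy bridge

Derivation:
Line 1: ['I', 'was', 'letter', 'code'] (min_width=17, slack=0)
Line 2: ['in', 'cherry', 'wind'] (min_width=14, slack=3)
Line 3: ['year', 'hospital'] (min_width=13, slack=4)
Line 4: ['dust', 'glass', 'hard'] (min_width=15, slack=2)
Line 5: ['give', 'I', 'or', 'fish'] (min_width=14, slack=3)
Line 6: ['content', 'I', 'give', 'is'] (min_width=17, slack=0)
Line 7: ['deep', 'bee', 'large'] (min_width=14, slack=3)
Line 8: ['happy', 'bridge'] (min_width=12, slack=5)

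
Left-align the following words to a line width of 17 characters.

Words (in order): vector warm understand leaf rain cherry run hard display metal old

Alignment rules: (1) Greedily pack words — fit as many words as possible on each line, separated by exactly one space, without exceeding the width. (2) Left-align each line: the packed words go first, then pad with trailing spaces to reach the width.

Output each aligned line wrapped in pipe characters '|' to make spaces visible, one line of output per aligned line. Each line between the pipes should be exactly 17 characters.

Answer: |vector warm      |
|understand leaf  |
|rain cherry run  |
|hard display     |
|metal old        |

Derivation:
Line 1: ['vector', 'warm'] (min_width=11, slack=6)
Line 2: ['understand', 'leaf'] (min_width=15, slack=2)
Line 3: ['rain', 'cherry', 'run'] (min_width=15, slack=2)
Line 4: ['hard', 'display'] (min_width=12, slack=5)
Line 5: ['metal', 'old'] (min_width=9, slack=8)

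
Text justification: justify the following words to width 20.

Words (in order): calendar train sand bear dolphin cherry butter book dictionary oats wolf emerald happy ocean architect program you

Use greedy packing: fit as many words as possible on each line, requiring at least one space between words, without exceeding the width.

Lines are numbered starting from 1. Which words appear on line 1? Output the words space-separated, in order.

Line 1: ['calendar', 'train', 'sand'] (min_width=19, slack=1)
Line 2: ['bear', 'dolphin', 'cherry'] (min_width=19, slack=1)
Line 3: ['butter', 'book'] (min_width=11, slack=9)
Line 4: ['dictionary', 'oats', 'wolf'] (min_width=20, slack=0)
Line 5: ['emerald', 'happy', 'ocean'] (min_width=19, slack=1)
Line 6: ['architect', 'program'] (min_width=17, slack=3)
Line 7: ['you'] (min_width=3, slack=17)

Answer: calendar train sand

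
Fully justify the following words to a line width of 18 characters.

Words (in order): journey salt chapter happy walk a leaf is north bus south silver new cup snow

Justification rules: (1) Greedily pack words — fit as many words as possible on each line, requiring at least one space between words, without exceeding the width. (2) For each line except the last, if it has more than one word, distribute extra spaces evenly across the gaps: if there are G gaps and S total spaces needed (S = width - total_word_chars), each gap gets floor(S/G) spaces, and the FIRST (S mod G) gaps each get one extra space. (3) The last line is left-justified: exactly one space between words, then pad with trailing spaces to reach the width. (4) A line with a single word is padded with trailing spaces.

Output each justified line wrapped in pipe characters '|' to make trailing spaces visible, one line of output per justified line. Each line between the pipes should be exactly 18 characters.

Answer: |journey       salt|
|chapter happy walk|
|a  leaf  is  north|
|bus  south  silver|
|new cup snow      |

Derivation:
Line 1: ['journey', 'salt'] (min_width=12, slack=6)
Line 2: ['chapter', 'happy', 'walk'] (min_width=18, slack=0)
Line 3: ['a', 'leaf', 'is', 'north'] (min_width=15, slack=3)
Line 4: ['bus', 'south', 'silver'] (min_width=16, slack=2)
Line 5: ['new', 'cup', 'snow'] (min_width=12, slack=6)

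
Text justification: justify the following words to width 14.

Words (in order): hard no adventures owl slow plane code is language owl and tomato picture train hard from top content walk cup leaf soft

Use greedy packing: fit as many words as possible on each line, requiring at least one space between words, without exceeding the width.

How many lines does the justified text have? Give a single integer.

Answer: 10

Derivation:
Line 1: ['hard', 'no'] (min_width=7, slack=7)
Line 2: ['adventures', 'owl'] (min_width=14, slack=0)
Line 3: ['slow', 'plane'] (min_width=10, slack=4)
Line 4: ['code', 'is'] (min_width=7, slack=7)
Line 5: ['language', 'owl'] (min_width=12, slack=2)
Line 6: ['and', 'tomato'] (min_width=10, slack=4)
Line 7: ['picture', 'train'] (min_width=13, slack=1)
Line 8: ['hard', 'from', 'top'] (min_width=13, slack=1)
Line 9: ['content', 'walk'] (min_width=12, slack=2)
Line 10: ['cup', 'leaf', 'soft'] (min_width=13, slack=1)
Total lines: 10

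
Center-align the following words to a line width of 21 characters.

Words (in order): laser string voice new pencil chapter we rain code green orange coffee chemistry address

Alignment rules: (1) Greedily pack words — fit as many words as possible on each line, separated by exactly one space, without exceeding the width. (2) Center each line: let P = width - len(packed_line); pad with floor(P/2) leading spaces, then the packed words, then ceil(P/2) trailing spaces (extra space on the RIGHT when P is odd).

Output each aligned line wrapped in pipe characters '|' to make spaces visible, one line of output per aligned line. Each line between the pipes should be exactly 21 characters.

Answer: | laser string voice  |
|new pencil chapter we|
|   rain code green   |
|    orange coffee    |
|  chemistry address  |

Derivation:
Line 1: ['laser', 'string', 'voice'] (min_width=18, slack=3)
Line 2: ['new', 'pencil', 'chapter', 'we'] (min_width=21, slack=0)
Line 3: ['rain', 'code', 'green'] (min_width=15, slack=6)
Line 4: ['orange', 'coffee'] (min_width=13, slack=8)
Line 5: ['chemistry', 'address'] (min_width=17, slack=4)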